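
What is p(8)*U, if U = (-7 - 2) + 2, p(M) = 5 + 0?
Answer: -35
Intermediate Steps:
p(M) = 5
U = -7 (U = -9 + 2 = -7)
p(8)*U = 5*(-7) = -35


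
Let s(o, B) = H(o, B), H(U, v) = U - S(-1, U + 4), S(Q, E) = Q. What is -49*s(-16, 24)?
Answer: 735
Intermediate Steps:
H(U, v) = 1 + U (H(U, v) = U - 1*(-1) = U + 1 = 1 + U)
s(o, B) = 1 + o
-49*s(-16, 24) = -49*(1 - 16) = -49*(-15) = 735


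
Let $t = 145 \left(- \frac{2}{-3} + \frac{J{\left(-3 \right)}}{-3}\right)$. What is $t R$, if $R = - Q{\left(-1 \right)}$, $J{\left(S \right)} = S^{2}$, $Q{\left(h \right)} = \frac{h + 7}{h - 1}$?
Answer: $-1015$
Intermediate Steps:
$Q{\left(h \right)} = \frac{7 + h}{-1 + h}$
$t = - \frac{1015}{3}$ ($t = 145 \left(- \frac{2}{-3} + \frac{\left(-3\right)^{2}}{-3}\right) = 145 \left(\left(-2\right) \left(- \frac{1}{3}\right) + 9 \left(- \frac{1}{3}\right)\right) = 145 \left(\frac{2}{3} - 3\right) = 145 \left(- \frac{7}{3}\right) = - \frac{1015}{3} \approx -338.33$)
$R = 3$ ($R = - \frac{7 - 1}{-1 - 1} = - \frac{6}{-2} = - \frac{\left(-1\right) 6}{2} = \left(-1\right) \left(-3\right) = 3$)
$t R = \left(- \frac{1015}{3}\right) 3 = -1015$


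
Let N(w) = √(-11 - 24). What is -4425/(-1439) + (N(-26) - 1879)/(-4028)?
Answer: 20527781/5796292 - I*√35/4028 ≈ 3.5415 - 0.0014687*I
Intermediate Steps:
N(w) = I*√35 (N(w) = √(-35) = I*√35)
-4425/(-1439) + (N(-26) - 1879)/(-4028) = -4425/(-1439) + (I*√35 - 1879)/(-4028) = -4425*(-1/1439) + (-1879 + I*√35)*(-1/4028) = 4425/1439 + (1879/4028 - I*√35/4028) = 20527781/5796292 - I*√35/4028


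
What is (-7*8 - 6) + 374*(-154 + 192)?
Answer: 14150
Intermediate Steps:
(-7*8 - 6) + 374*(-154 + 192) = (-56 - 6) + 374*38 = -62 + 14212 = 14150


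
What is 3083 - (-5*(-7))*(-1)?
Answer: 3118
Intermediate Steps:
3083 - (-5*(-7))*(-1) = 3083 - 35*(-1) = 3083 - 1*(-35) = 3083 + 35 = 3118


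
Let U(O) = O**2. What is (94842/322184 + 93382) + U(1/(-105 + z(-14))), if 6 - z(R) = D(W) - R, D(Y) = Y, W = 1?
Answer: 24437581867979/261693954 ≈ 93382.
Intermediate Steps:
z(R) = 5 + R (z(R) = 6 - (1 - R) = 6 + (-1 + R) = 5 + R)
(94842/322184 + 93382) + U(1/(-105 + z(-14))) = (94842/322184 + 93382) + (1/(-105 + (5 - 14)))**2 = (94842*(1/322184) + 93382) + (1/(-105 - 9))**2 = (47421/161092 + 93382) + (1/(-114))**2 = 15043140565/161092 + (-1/114)**2 = 15043140565/161092 + 1/12996 = 24437581867979/261693954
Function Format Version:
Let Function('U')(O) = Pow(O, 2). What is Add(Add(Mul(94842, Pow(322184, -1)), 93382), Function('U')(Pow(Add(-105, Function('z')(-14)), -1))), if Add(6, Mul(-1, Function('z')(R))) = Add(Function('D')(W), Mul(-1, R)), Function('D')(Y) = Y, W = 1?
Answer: Rational(24437581867979, 261693954) ≈ 93382.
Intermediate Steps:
Function('z')(R) = Add(5, R) (Function('z')(R) = Add(6, Mul(-1, Add(1, Mul(-1, R)))) = Add(6, Add(-1, R)) = Add(5, R))
Add(Add(Mul(94842, Pow(322184, -1)), 93382), Function('U')(Pow(Add(-105, Function('z')(-14)), -1))) = Add(Add(Mul(94842, Pow(322184, -1)), 93382), Pow(Pow(Add(-105, Add(5, -14)), -1), 2)) = Add(Add(Mul(94842, Rational(1, 322184)), 93382), Pow(Pow(Add(-105, -9), -1), 2)) = Add(Add(Rational(47421, 161092), 93382), Pow(Pow(-114, -1), 2)) = Add(Rational(15043140565, 161092), Pow(Rational(-1, 114), 2)) = Add(Rational(15043140565, 161092), Rational(1, 12996)) = Rational(24437581867979, 261693954)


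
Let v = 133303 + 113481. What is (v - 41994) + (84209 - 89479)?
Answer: 199520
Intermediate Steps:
v = 246784
(v - 41994) + (84209 - 89479) = (246784 - 41994) + (84209 - 89479) = 204790 - 5270 = 199520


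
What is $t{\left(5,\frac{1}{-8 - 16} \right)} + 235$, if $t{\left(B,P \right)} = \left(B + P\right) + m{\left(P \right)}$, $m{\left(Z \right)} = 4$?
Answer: $\frac{5855}{24} \approx 243.96$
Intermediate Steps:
$t{\left(B,P \right)} = 4 + B + P$ ($t{\left(B,P \right)} = \left(B + P\right) + 4 = 4 + B + P$)
$t{\left(5,\frac{1}{-8 - 16} \right)} + 235 = \left(4 + 5 + \frac{1}{-8 - 16}\right) + 235 = \left(4 + 5 + \frac{1}{-24}\right) + 235 = \left(4 + 5 - \frac{1}{24}\right) + 235 = \frac{215}{24} + 235 = \frac{5855}{24}$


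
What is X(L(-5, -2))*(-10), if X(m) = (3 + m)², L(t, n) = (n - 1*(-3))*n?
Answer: -10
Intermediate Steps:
L(t, n) = n*(3 + n) (L(t, n) = (n + 3)*n = (3 + n)*n = n*(3 + n))
X(L(-5, -2))*(-10) = (3 - 2*(3 - 2))²*(-10) = (3 - 2*1)²*(-10) = (3 - 2)²*(-10) = 1²*(-10) = 1*(-10) = -10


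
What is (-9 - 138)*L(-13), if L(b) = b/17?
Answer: 1911/17 ≈ 112.41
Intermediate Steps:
L(b) = b/17 (L(b) = b*(1/17) = b/17)
(-9 - 138)*L(-13) = (-9 - 138)*((1/17)*(-13)) = -147*(-13/17) = 1911/17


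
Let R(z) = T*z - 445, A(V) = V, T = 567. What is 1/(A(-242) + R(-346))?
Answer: -1/196869 ≈ -5.0795e-6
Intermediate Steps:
R(z) = -445 + 567*z (R(z) = 567*z - 445 = -445 + 567*z)
1/(A(-242) + R(-346)) = 1/(-242 + (-445 + 567*(-346))) = 1/(-242 + (-445 - 196182)) = 1/(-242 - 196627) = 1/(-196869) = -1/196869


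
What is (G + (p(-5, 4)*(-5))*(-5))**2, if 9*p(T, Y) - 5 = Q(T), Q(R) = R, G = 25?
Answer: 625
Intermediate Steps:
p(T, Y) = 5/9 + T/9
(G + (p(-5, 4)*(-5))*(-5))**2 = (25 + ((5/9 + (1/9)*(-5))*(-5))*(-5))**2 = (25 + ((5/9 - 5/9)*(-5))*(-5))**2 = (25 + (0*(-5))*(-5))**2 = (25 + 0*(-5))**2 = (25 + 0)**2 = 25**2 = 625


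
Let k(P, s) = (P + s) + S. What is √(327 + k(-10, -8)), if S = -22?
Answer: √287 ≈ 16.941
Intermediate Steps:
k(P, s) = -22 + P + s (k(P, s) = (P + s) - 22 = -22 + P + s)
√(327 + k(-10, -8)) = √(327 + (-22 - 10 - 8)) = √(327 - 40) = √287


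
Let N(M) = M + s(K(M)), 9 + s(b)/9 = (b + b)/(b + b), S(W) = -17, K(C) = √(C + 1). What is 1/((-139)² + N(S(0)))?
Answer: 1/19232 ≈ 5.1997e-5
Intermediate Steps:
K(C) = √(1 + C)
s(b) = -72 (s(b) = -81 + 9*((b + b)/(b + b)) = -81 + 9*((2*b)/((2*b))) = -81 + 9*((2*b)*(1/(2*b))) = -81 + 9*1 = -81 + 9 = -72)
N(M) = -72 + M (N(M) = M - 72 = -72 + M)
1/((-139)² + N(S(0))) = 1/((-139)² + (-72 - 17)) = 1/(19321 - 89) = 1/19232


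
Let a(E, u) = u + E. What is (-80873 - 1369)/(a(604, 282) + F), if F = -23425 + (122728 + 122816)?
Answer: -27414/74335 ≈ -0.36879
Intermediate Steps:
a(E, u) = E + u
F = 222119 (F = -23425 + 245544 = 222119)
(-80873 - 1369)/(a(604, 282) + F) = (-80873 - 1369)/((604 + 282) + 222119) = -82242/(886 + 222119) = -82242/223005 = -82242*1/223005 = -27414/74335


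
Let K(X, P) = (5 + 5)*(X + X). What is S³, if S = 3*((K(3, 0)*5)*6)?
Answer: 157464000000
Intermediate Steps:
K(X, P) = 20*X (K(X, P) = 10*(2*X) = 20*X)
S = 5400 (S = 3*(((20*3)*5)*6) = 3*((60*5)*6) = 3*(300*6) = 3*1800 = 5400)
S³ = 5400³ = 157464000000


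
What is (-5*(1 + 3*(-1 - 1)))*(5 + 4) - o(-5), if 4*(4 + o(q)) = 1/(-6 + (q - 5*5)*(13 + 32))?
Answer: 1242097/5424 ≈ 229.00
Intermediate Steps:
o(q) = -4 + 1/(4*(-1131 + 45*q)) (o(q) = -4 + 1/(4*(-6 + (q - 5*5)*(13 + 32))) = -4 + 1/(4*(-6 + (q - 25)*45)) = -4 + 1/(4*(-6 + (-25 + q)*45)) = -4 + 1/(4*(-6 + (-1125 + 45*q))) = -4 + 1/(4*(-1131 + 45*q)))
(-5*(1 + 3*(-1 - 1)))*(5 + 4) - o(-5) = (-5*(1 + 3*(-1 - 1)))*(5 + 4) - (18097 - 720*(-5))/(12*(-377 + 15*(-5))) = -5*(1 + 3*(-2))*9 - (18097 + 3600)/(12*(-377 - 75)) = -5*(1 - 6)*9 - 21697/(12*(-452)) = -5*(-5)*9 - (-1)*21697/(12*452) = 25*9 - 1*(-21697/5424) = 225 + 21697/5424 = 1242097/5424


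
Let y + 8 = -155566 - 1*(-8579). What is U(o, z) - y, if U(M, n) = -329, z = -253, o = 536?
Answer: 146666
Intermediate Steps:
y = -146995 (y = -8 + (-155566 - 1*(-8579)) = -8 + (-155566 + 8579) = -8 - 146987 = -146995)
U(o, z) - y = -329 - 1*(-146995) = -329 + 146995 = 146666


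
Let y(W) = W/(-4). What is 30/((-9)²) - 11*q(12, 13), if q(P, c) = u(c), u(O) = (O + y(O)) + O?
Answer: -26987/108 ≈ -249.88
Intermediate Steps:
y(W) = -W/4 (y(W) = W*(-¼) = -W/4)
u(O) = 7*O/4 (u(O) = (O - O/4) + O = 3*O/4 + O = 7*O/4)
q(P, c) = 7*c/4
30/((-9)²) - 11*q(12, 13) = 30/((-9)²) - 77*13/4 = 30/81 - 11*91/4 = 30*(1/81) - 1001/4 = 10/27 - 1001/4 = -26987/108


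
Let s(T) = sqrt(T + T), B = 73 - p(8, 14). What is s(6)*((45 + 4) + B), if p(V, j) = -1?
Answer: 246*sqrt(3) ≈ 426.08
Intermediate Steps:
B = 74 (B = 73 - 1*(-1) = 73 + 1 = 74)
s(T) = sqrt(2)*sqrt(T) (s(T) = sqrt(2*T) = sqrt(2)*sqrt(T))
s(6)*((45 + 4) + B) = (sqrt(2)*sqrt(6))*((45 + 4) + 74) = (2*sqrt(3))*(49 + 74) = (2*sqrt(3))*123 = 246*sqrt(3)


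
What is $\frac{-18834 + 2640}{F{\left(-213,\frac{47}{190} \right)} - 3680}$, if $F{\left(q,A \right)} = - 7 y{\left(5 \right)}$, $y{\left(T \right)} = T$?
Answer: $\frac{16194}{3715} \approx 4.3591$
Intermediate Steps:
$F{\left(q,A \right)} = -35$ ($F{\left(q,A \right)} = \left(-7\right) 5 = -35$)
$\frac{-18834 + 2640}{F{\left(-213,\frac{47}{190} \right)} - 3680} = \frac{-18834 + 2640}{-35 - 3680} = - \frac{16194}{-3715} = \left(-16194\right) \left(- \frac{1}{3715}\right) = \frac{16194}{3715}$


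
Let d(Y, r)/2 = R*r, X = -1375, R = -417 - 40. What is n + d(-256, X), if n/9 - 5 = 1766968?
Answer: 17159507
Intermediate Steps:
R = -457
d(Y, r) = -914*r (d(Y, r) = 2*(-457*r) = -914*r)
n = 15902757 (n = 45 + 9*1766968 = 45 + 15902712 = 15902757)
n + d(-256, X) = 15902757 - 914*(-1375) = 15902757 + 1256750 = 17159507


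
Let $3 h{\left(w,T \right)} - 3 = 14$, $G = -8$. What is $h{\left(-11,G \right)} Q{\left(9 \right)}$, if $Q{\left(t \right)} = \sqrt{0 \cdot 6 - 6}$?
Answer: $\frac{17 i \sqrt{6}}{3} \approx 13.88 i$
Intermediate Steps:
$Q{\left(t \right)} = i \sqrt{6}$ ($Q{\left(t \right)} = \sqrt{0 - 6} = \sqrt{-6} = i \sqrt{6}$)
$h{\left(w,T \right)} = \frac{17}{3}$ ($h{\left(w,T \right)} = 1 + \frac{1}{3} \cdot 14 = 1 + \frac{14}{3} = \frac{17}{3}$)
$h{\left(-11,G \right)} Q{\left(9 \right)} = \frac{17 i \sqrt{6}}{3}$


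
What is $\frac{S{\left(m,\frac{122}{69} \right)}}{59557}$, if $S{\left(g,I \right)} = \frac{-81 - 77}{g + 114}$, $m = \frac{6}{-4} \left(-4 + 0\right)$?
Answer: $- \frac{79}{3573420} \approx -2.2108 \cdot 10^{-5}$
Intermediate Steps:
$m = 6$ ($m = 6 \left(- \frac{1}{4}\right) \left(-4\right) = \left(- \frac{3}{2}\right) \left(-4\right) = 6$)
$S{\left(g,I \right)} = - \frac{158}{114 + g}$
$\frac{S{\left(m,\frac{122}{69} \right)}}{59557} = \frac{\left(-158\right) \frac{1}{114 + 6}}{59557} = - \frac{158}{120} \cdot \frac{1}{59557} = \left(-158\right) \frac{1}{120} \cdot \frac{1}{59557} = \left(- \frac{79}{60}\right) \frac{1}{59557} = - \frac{79}{3573420}$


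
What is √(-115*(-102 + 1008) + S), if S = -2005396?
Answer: I*√2109586 ≈ 1452.4*I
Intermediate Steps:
√(-115*(-102 + 1008) + S) = √(-115*(-102 + 1008) - 2005396) = √(-115*906 - 2005396) = √(-104190 - 2005396) = √(-2109586) = I*√2109586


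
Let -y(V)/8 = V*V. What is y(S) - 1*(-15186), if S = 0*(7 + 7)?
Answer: 15186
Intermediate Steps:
S = 0 (S = 0*14 = 0)
y(V) = -8*V**2 (y(V) = -8*V*V = -8*V**2)
y(S) - 1*(-15186) = -8*0**2 - 1*(-15186) = -8*0 + 15186 = 0 + 15186 = 15186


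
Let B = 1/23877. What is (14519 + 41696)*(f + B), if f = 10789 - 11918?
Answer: -1515395175380/23877 ≈ -6.3467e+7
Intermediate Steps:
B = 1/23877 ≈ 4.1881e-5
f = -1129
(14519 + 41696)*(f + B) = (14519 + 41696)*(-1129 + 1/23877) = 56215*(-26957132/23877) = -1515395175380/23877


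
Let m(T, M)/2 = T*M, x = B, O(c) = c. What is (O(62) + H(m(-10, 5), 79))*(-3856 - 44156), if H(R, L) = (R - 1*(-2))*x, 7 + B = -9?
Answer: -78259560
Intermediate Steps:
B = -16 (B = -7 - 9 = -16)
x = -16
m(T, M) = 2*M*T (m(T, M) = 2*(T*M) = 2*(M*T) = 2*M*T)
H(R, L) = -32 - 16*R (H(R, L) = (R - 1*(-2))*(-16) = (R + 2)*(-16) = (2 + R)*(-16) = -32 - 16*R)
(O(62) + H(m(-10, 5), 79))*(-3856 - 44156) = (62 + (-32 - 32*5*(-10)))*(-3856 - 44156) = (62 + (-32 - 16*(-100)))*(-48012) = (62 + (-32 + 1600))*(-48012) = (62 + 1568)*(-48012) = 1630*(-48012) = -78259560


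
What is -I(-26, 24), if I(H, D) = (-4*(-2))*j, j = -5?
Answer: 40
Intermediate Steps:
I(H, D) = -40 (I(H, D) = -4*(-2)*(-5) = 8*(-5) = -40)
-I(-26, 24) = -1*(-40) = 40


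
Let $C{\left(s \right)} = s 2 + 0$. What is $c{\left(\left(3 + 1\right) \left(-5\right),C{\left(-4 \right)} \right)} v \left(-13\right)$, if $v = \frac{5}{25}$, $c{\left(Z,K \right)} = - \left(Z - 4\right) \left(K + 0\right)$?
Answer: $\frac{2496}{5} \approx 499.2$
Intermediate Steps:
$C{\left(s \right)} = 2 s$ ($C{\left(s \right)} = 2 s + 0 = 2 s$)
$c{\left(Z,K \right)} = - K \left(-4 + Z\right)$ ($c{\left(Z,K \right)} = - \left(-4 + Z\right) K = - K \left(-4 + Z\right)$)
$v = \frac{1}{5}$ ($v = 5 \cdot \frac{1}{25} = \frac{1}{5} \approx 0.2$)
$c{\left(\left(3 + 1\right) \left(-5\right),C{\left(-4 \right)} \right)} v \left(-13\right) = 2 \left(-4\right) \left(4 - \left(3 + 1\right) \left(-5\right)\right) \frac{1}{5} \left(-13\right) = - 8 \left(4 - 4 \left(-5\right)\right) \frac{1}{5} \left(-13\right) = - 8 \left(4 - -20\right) \frac{1}{5} \left(-13\right) = - 8 \left(4 + 20\right) \frac{1}{5} \left(-13\right) = \left(-8\right) 24 \cdot \frac{1}{5} \left(-13\right) = \left(-192\right) \frac{1}{5} \left(-13\right) = \left(- \frac{192}{5}\right) \left(-13\right) = \frac{2496}{5}$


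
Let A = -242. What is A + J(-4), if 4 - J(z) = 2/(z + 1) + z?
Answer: -700/3 ≈ -233.33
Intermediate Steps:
J(z) = 4 - z - 2/(1 + z) (J(z) = 4 - (2/(z + 1) + z) = 4 - (2/(1 + z) + z) = 4 - (z + 2/(1 + z)) = 4 + (-z - 2/(1 + z)) = 4 - z - 2/(1 + z))
A + J(-4) = -242 + (2 - 1*(-4)² + 3*(-4))/(1 - 4) = -242 + (2 - 1*16 - 12)/(-3) = -242 - (2 - 16 - 12)/3 = -242 - ⅓*(-26) = -242 + 26/3 = -700/3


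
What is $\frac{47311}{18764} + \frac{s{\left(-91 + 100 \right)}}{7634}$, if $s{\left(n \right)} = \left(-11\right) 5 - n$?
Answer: $\frac{179985639}{71622188} \approx 2.513$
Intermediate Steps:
$s{\left(n \right)} = -55 - n$
$\frac{47311}{18764} + \frac{s{\left(-91 + 100 \right)}}{7634} = \frac{47311}{18764} + \frac{-55 - \left(-91 + 100\right)}{7634} = 47311 \cdot \frac{1}{18764} + \left(-55 - 9\right) \frac{1}{7634} = \frac{47311}{18764} + \left(-55 - 9\right) \frac{1}{7634} = \frac{47311}{18764} - \frac{32}{3817} = \frac{179985639}{71622188}$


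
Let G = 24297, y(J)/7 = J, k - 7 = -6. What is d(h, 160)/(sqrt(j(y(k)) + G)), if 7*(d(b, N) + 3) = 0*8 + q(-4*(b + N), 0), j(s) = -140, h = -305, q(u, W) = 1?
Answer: -20*sqrt(493)/24157 ≈ -0.018383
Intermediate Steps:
k = 1 (k = 7 - 6 = 1)
y(J) = 7*J
d(b, N) = -20/7 (d(b, N) = -3 + (0*8 + 1)/7 = -3 + (0 + 1)/7 = -3 + (1/7)*1 = -3 + 1/7 = -20/7)
d(h, 160)/(sqrt(j(y(k)) + G)) = -20/(7*sqrt(-140 + 24297)) = -20*sqrt(493)/3451/7 = -20*sqrt(493)/24157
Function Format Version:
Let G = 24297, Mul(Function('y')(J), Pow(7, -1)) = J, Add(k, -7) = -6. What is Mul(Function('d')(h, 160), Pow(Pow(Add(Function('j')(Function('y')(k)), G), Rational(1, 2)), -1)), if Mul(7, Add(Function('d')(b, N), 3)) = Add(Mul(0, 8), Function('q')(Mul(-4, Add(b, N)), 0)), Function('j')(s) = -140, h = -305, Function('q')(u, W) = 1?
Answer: Mul(Rational(-20, 24157), Pow(493, Rational(1, 2))) ≈ -0.018383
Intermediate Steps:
k = 1 (k = Add(7, -6) = 1)
Function('y')(J) = Mul(7, J)
Function('d')(b, N) = Rational(-20, 7) (Function('d')(b, N) = Add(-3, Mul(Rational(1, 7), Add(Mul(0, 8), 1))) = Add(-3, Mul(Rational(1, 7), Add(0, 1))) = Add(-3, Mul(Rational(1, 7), 1)) = Add(-3, Rational(1, 7)) = Rational(-20, 7))
Mul(Function('d')(h, 160), Pow(Pow(Add(Function('j')(Function('y')(k)), G), Rational(1, 2)), -1)) = Mul(Rational(-20, 7), Pow(Pow(Add(-140, 24297), Rational(1, 2)), -1)) = Mul(Rational(-20, 7), Pow(Pow(24157, Rational(1, 2)), -1)) = Mul(Rational(-20, 7), Pow(Mul(7, Pow(493, Rational(1, 2))), -1)) = Mul(Rational(-20, 7), Mul(Rational(1, 3451), Pow(493, Rational(1, 2)))) = Mul(Rational(-20, 24157), Pow(493, Rational(1, 2)))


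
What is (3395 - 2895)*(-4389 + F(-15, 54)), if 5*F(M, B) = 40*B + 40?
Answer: -1974500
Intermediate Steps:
F(M, B) = 8 + 8*B (F(M, B) = (40*B + 40)/5 = (40 + 40*B)/5 = 8 + 8*B)
(3395 - 2895)*(-4389 + F(-15, 54)) = (3395 - 2895)*(-4389 + (8 + 8*54)) = 500*(-4389 + (8 + 432)) = 500*(-4389 + 440) = 500*(-3949) = -1974500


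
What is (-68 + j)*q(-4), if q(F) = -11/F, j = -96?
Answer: -451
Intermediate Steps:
(-68 + j)*q(-4) = (-68 - 96)*(-11/(-4)) = -(-1804)*(-1)/4 = -164*11/4 = -451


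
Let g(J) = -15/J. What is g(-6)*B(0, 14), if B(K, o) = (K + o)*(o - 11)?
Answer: 105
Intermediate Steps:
B(K, o) = (-11 + o)*(K + o) (B(K, o) = (K + o)*(-11 + o) = (-11 + o)*(K + o))
g(-6)*B(0, 14) = (-15/(-6))*(14**2 - 11*0 - 11*14 + 0*14) = (-15*(-1/6))*(196 + 0 - 154 + 0) = (5/2)*42 = 105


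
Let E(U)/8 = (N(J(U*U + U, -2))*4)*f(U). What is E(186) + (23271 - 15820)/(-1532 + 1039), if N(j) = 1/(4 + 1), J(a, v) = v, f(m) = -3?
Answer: -84583/2465 ≈ -34.314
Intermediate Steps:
N(j) = ⅕ (N(j) = 1/5 = ⅕)
E(U) = -96/5 (E(U) = 8*(((⅕)*4)*(-3)) = 8*((⅘)*(-3)) = 8*(-12/5) = -96/5)
E(186) + (23271 - 15820)/(-1532 + 1039) = -96/5 + (23271 - 15820)/(-1532 + 1039) = -96/5 + 7451/(-493) = -96/5 + 7451*(-1/493) = -96/5 - 7451/493 = -84583/2465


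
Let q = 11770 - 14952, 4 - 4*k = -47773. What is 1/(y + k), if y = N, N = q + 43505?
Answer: 4/209069 ≈ 1.9132e-5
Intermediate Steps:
k = 47777/4 (k = 1 - 1/4*(-47773) = 1 + 47773/4 = 47777/4 ≈ 11944.)
q = -3182
N = 40323 (N = -3182 + 43505 = 40323)
y = 40323
1/(y + k) = 1/(40323 + 47777/4) = 1/(209069/4) = 4/209069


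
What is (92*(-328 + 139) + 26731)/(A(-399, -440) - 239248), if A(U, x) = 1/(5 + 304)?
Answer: -2886987/73927631 ≈ -0.039052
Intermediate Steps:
A(U, x) = 1/309
(92*(-328 + 139) + 26731)/(A(-399, -440) - 239248) = (92*(-328 + 139) + 26731)/(1/309 - 239248) = (92*(-189) + 26731)/(-73927631/309) = (-17388 + 26731)*(-309/73927631) = 9343*(-309/73927631) = -2886987/73927631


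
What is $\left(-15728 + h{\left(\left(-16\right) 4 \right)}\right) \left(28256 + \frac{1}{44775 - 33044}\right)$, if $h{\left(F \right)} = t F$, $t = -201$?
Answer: $- \frac{949333336368}{11731} \approx -8.0925 \cdot 10^{7}$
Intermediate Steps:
$h{\left(F \right)} = - 201 F$
$\left(-15728 + h{\left(\left(-16\right) 4 \right)}\right) \left(28256 + \frac{1}{44775 - 33044}\right) = \left(-15728 - 201 \left(\left(-16\right) 4\right)\right) \left(28256 + \frac{1}{44775 - 33044}\right) = \left(-15728 - -12864\right) \left(28256 + \frac{1}{11731}\right) = \left(-15728 + 12864\right) \left(28256 + \frac{1}{11731}\right) = \left(-2864\right) \frac{331471137}{11731} = - \frac{949333336368}{11731}$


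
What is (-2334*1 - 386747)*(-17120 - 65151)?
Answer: 32010082951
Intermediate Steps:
(-2334*1 - 386747)*(-17120 - 65151) = (-2334 - 386747)*(-82271) = -389081*(-82271) = 32010082951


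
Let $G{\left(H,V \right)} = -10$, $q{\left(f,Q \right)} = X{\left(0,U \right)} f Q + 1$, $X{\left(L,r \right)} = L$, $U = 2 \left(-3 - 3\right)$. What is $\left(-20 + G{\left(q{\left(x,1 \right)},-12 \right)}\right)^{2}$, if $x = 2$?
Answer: $900$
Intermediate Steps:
$U = -12$ ($U = 2 \left(-6\right) = -12$)
$q{\left(f,Q \right)} = 1$ ($q{\left(f,Q \right)} = 0 f Q + 1 = 0 Q + 1 = 0 + 1 = 1$)
$\left(-20 + G{\left(q{\left(x,1 \right)},-12 \right)}\right)^{2} = \left(-20 - 10\right)^{2} = \left(-30\right)^{2} = 900$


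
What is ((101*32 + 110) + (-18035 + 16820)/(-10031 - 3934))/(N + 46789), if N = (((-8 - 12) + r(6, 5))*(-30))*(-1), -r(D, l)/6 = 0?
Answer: 3111483/43001959 ≈ 0.072357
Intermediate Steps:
r(D, l) = 0 (r(D, l) = -6*0 = 0)
N = -600 (N = (((-8 - 12) + 0)*(-30))*(-1) = ((-20 + 0)*(-30))*(-1) = -20*(-30)*(-1) = 600*(-1) = -600)
((101*32 + 110) + (-18035 + 16820)/(-10031 - 3934))/(N + 46789) = ((101*32 + 110) + (-18035 + 16820)/(-10031 - 3934))/(-600 + 46789) = ((3232 + 110) - 1215/(-13965))/46189 = (3342 - 1215*(-1/13965))*(1/46189) = (3342 + 81/931)*(1/46189) = (3111483/931)*(1/46189) = 3111483/43001959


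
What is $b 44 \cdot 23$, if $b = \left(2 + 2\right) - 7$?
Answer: $-3036$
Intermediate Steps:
$b = -3$ ($b = 4 - 7 = -3$)
$b 44 \cdot 23 = - 3 \cdot 44 \cdot 23 = \left(-3\right) 1012 = -3036$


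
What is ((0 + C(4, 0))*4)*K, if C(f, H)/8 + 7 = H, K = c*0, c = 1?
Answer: 0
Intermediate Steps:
K = 0 (K = 1*0 = 0)
C(f, H) = -56 + 8*H
((0 + C(4, 0))*4)*K = ((0 + (-56 + 8*0))*4)*0 = ((0 + (-56 + 0))*4)*0 = ((0 - 56)*4)*0 = -56*4*0 = -224*0 = 0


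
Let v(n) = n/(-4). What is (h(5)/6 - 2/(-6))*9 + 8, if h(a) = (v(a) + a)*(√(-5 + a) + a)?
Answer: 313/8 ≈ 39.125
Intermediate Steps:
v(n) = -n/4 (v(n) = n*(-¼) = -n/4)
h(a) = 3*a*(a + √(-5 + a))/4 (h(a) = (-a/4 + a)*(√(-5 + a) + a) = (3*a/4)*(a + √(-5 + a)) = 3*a*(a + √(-5 + a))/4)
(h(5)/6 - 2/(-6))*9 + 8 = (((¾)*5*(5 + √(-5 + 5)))/6 - 2/(-6))*9 + 8 = (((¾)*5*(5 + √0))*(⅙) - 2*(-⅙))*9 + 8 = (((¾)*5*(5 + 0))*(⅙) + ⅓)*9 + 8 = (((¾)*5*5)*(⅙) + ⅓)*9 + 8 = ((75/4)*(⅙) + ⅓)*9 + 8 = (25/8 + ⅓)*9 + 8 = (83/24)*9 + 8 = 249/8 + 8 = 313/8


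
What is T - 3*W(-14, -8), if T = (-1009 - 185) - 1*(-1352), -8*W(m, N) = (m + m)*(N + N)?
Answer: 326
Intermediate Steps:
W(m, N) = -N*m/2 (W(m, N) = -(m + m)*(N + N)/8 = -2*m*2*N/8 = -N*m/2)
T = 158 (T = -1194 + 1352 = 158)
T - 3*W(-14, -8) = 158 - (-3)*(-8)*(-14)/2 = 158 - 3*(-56) = 158 + 168 = 326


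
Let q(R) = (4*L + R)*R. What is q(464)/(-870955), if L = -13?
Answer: -191168/870955 ≈ -0.21949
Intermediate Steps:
q(R) = R*(-52 + R) (q(R) = (4*(-13) + R)*R = (-52 + R)*R = R*(-52 + R))
q(464)/(-870955) = (464*(-52 + 464))/(-870955) = (464*412)*(-1/870955) = 191168*(-1/870955) = -191168/870955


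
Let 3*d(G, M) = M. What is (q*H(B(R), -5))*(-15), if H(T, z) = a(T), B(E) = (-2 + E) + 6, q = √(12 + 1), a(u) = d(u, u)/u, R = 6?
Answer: -5*√13 ≈ -18.028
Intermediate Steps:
d(G, M) = M/3
a(u) = ⅓ (a(u) = (u/3)/u = ⅓)
q = √13 ≈ 3.6056
B(E) = 4 + E
H(T, z) = ⅓
(q*H(B(R), -5))*(-15) = (√13*(⅓))*(-15) = (√13/3)*(-15) = -5*√13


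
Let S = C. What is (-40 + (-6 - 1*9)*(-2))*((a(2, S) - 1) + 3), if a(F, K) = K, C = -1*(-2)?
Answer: -40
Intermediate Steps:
C = 2
S = 2
(-40 + (-6 - 1*9)*(-2))*((a(2, S) - 1) + 3) = (-40 + (-6 - 1*9)*(-2))*((2 - 1) + 3) = (-40 + (-6 - 9)*(-2))*(1 + 3) = (-40 - 15*(-2))*4 = (-40 + 30)*4 = -10*4 = -40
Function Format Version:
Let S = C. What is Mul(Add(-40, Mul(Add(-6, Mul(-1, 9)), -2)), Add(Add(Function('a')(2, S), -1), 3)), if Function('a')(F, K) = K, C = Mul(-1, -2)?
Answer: -40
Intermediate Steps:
C = 2
S = 2
Mul(Add(-40, Mul(Add(-6, Mul(-1, 9)), -2)), Add(Add(Function('a')(2, S), -1), 3)) = Mul(Add(-40, Mul(Add(-6, Mul(-1, 9)), -2)), Add(Add(2, -1), 3)) = Mul(Add(-40, Mul(Add(-6, -9), -2)), Add(1, 3)) = Mul(Add(-40, Mul(-15, -2)), 4) = Mul(Add(-40, 30), 4) = Mul(-10, 4) = -40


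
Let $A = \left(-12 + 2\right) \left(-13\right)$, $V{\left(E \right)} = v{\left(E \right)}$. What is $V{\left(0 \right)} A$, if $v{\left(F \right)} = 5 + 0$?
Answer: $650$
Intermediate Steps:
$v{\left(F \right)} = 5$
$V{\left(E \right)} = 5$
$A = 130$ ($A = \left(-10\right) \left(-13\right) = 130$)
$V{\left(0 \right)} A = 5 \cdot 130 = 650$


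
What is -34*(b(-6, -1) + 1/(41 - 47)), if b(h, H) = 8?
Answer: -799/3 ≈ -266.33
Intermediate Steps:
-34*(b(-6, -1) + 1/(41 - 47)) = -34*(8 + 1/(41 - 47)) = -34*(8 + 1/(-6)) = -34*(8 - ⅙) = -34*47/6 = -799/3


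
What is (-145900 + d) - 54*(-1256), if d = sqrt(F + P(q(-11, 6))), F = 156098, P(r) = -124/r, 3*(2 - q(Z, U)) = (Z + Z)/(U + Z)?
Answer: -78076 + sqrt(623462)/2 ≈ -77681.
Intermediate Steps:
q(Z, U) = 2 - 2*Z/(3*(U + Z)) (q(Z, U) = 2 - (Z + Z)/(3*(U + Z)) = 2 - 2*Z/(3*(U + Z)))
d = sqrt(623462)/2 (d = sqrt(156098 - 124*(6 - 11)/(2*6 + (4/3)*(-11))) = sqrt(156098 - 124*(-5/(12 - 44/3))) = sqrt(156098 - 124/((-1/5*(-8/3)))) = sqrt(156098 - 124/8/15) = sqrt(156098 - 124*15/8) = sqrt(156098 - 465/2) = sqrt(311731/2) = sqrt(623462)/2 ≈ 394.80)
(-145900 + d) - 54*(-1256) = (-145900 + sqrt(623462)/2) - 54*(-1256) = (-145900 + sqrt(623462)/2) + 67824 = -78076 + sqrt(623462)/2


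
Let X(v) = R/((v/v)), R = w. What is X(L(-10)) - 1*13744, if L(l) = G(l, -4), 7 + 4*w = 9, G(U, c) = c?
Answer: -27487/2 ≈ -13744.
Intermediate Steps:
w = ½ (w = -7/4 + (¼)*9 = -7/4 + 9/4 = ½ ≈ 0.50000)
R = ½ ≈ 0.50000
L(l) = -4
X(v) = ½ (X(v) = 1/(2*((v/v))) = (½)/1 = (½)*1 = ½)
X(L(-10)) - 1*13744 = ½ - 1*13744 = ½ - 13744 = -27487/2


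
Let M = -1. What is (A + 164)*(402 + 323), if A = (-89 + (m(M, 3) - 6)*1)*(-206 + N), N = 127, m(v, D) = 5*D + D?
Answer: 4529075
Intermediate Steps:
m(v, D) = 6*D
A = 6083 (A = (-89 + (6*3 - 6)*1)*(-206 + 127) = (-89 + (18 - 6)*1)*(-79) = (-89 + 12*1)*(-79) = (-89 + 12)*(-79) = -77*(-79) = 6083)
(A + 164)*(402 + 323) = (6083 + 164)*(402 + 323) = 6247*725 = 4529075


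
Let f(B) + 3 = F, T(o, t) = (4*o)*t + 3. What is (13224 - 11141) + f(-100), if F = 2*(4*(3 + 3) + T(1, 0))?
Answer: 2134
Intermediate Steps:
T(o, t) = 3 + 4*o*t (T(o, t) = 4*o*t + 3 = 3 + 4*o*t)
F = 54 (F = 2*(4*(3 + 3) + (3 + 4*1*0)) = 2*(4*6 + (3 + 0)) = 2*(24 + 3) = 2*27 = 54)
f(B) = 51 (f(B) = -3 + 54 = 51)
(13224 - 11141) + f(-100) = (13224 - 11141) + 51 = 2083 + 51 = 2134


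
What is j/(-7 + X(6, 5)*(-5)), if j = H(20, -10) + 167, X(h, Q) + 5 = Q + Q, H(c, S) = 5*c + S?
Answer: -257/32 ≈ -8.0313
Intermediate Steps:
H(c, S) = S + 5*c
X(h, Q) = -5 + 2*Q (X(h, Q) = -5 + (Q + Q) = -5 + 2*Q)
j = 257 (j = (-10 + 5*20) + 167 = (-10 + 100) + 167 = 90 + 167 = 257)
j/(-7 + X(6, 5)*(-5)) = 257/(-7 + (-5 + 2*5)*(-5)) = 257/(-7 + (-5 + 10)*(-5)) = 257/(-7 + 5*(-5)) = 257/(-7 - 25) = 257/(-32) = 257*(-1/32) = -257/32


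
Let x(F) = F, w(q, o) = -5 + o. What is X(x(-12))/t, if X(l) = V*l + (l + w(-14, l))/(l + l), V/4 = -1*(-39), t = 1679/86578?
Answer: -26625107/276 ≈ -96468.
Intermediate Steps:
t = 23/1186 (t = 1679*(1/86578) = 23/1186 ≈ 0.019393)
V = 156 (V = 4*(-1*(-39)) = 4*39 = 156)
X(l) = 156*l + (-5 + 2*l)/(2*l) (X(l) = 156*l + (l + (-5 + l))/(l + l) = 156*l + (-5 + 2*l)/((2*l)) = 156*l + (-5 + 2*l)*(1/(2*l)) = 156*l + (-5 + 2*l)/(2*l))
X(x(-12))/t = (1 + 156*(-12) - 5/2/(-12))/(23/1186) = (1 - 1872 - 5/2*(-1/12))*(1186/23) = (1 - 1872 + 5/24)*(1186/23) = -44899/24*1186/23 = -26625107/276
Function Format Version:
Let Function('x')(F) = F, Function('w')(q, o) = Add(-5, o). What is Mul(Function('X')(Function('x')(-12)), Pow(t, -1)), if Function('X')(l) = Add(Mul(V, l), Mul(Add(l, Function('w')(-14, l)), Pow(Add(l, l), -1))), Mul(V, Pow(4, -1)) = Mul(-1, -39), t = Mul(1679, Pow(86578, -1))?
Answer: Rational(-26625107, 276) ≈ -96468.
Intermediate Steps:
t = Rational(23, 1186) (t = Mul(1679, Rational(1, 86578)) = Rational(23, 1186) ≈ 0.019393)
V = 156 (V = Mul(4, Mul(-1, -39)) = Mul(4, 39) = 156)
Function('X')(l) = Add(Mul(156, l), Mul(Rational(1, 2), Pow(l, -1), Add(-5, Mul(2, l)))) (Function('X')(l) = Add(Mul(156, l), Mul(Add(l, Add(-5, l)), Pow(Add(l, l), -1))) = Add(Mul(156, l), Mul(Add(-5, Mul(2, l)), Pow(Mul(2, l), -1))) = Add(Mul(156, l), Mul(Add(-5, Mul(2, l)), Mul(Rational(1, 2), Pow(l, -1)))) = Add(Mul(156, l), Mul(Rational(1, 2), Pow(l, -1), Add(-5, Mul(2, l)))))
Mul(Function('X')(Function('x')(-12)), Pow(t, -1)) = Mul(Add(1, Mul(156, -12), Mul(Rational(-5, 2), Pow(-12, -1))), Pow(Rational(23, 1186), -1)) = Mul(Add(1, -1872, Mul(Rational(-5, 2), Rational(-1, 12))), Rational(1186, 23)) = Mul(Add(1, -1872, Rational(5, 24)), Rational(1186, 23)) = Mul(Rational(-44899, 24), Rational(1186, 23)) = Rational(-26625107, 276)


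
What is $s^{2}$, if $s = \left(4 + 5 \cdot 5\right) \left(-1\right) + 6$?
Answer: $529$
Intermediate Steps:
$s = -23$ ($s = \left(4 + 25\right) \left(-1\right) + 6 = 29 \left(-1\right) + 6 = -29 + 6 = -23$)
$s^{2} = \left(-23\right)^{2} = 529$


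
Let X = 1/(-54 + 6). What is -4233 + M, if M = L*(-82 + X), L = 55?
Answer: -419719/48 ≈ -8744.1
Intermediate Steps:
X = -1/48 (X = 1/(-48) = -1/48 ≈ -0.020833)
M = -216535/48 (M = 55*(-82 - 1/48) = 55*(-3937/48) = -216535/48 ≈ -4511.1)
-4233 + M = -4233 - 216535/48 = -419719/48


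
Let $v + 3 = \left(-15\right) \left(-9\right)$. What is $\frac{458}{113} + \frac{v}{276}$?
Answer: $\frac{11777}{2599} \approx 4.5314$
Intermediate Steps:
$v = 132$ ($v = -3 - -135 = -3 + 135 = 132$)
$\frac{458}{113} + \frac{v}{276} = \frac{458}{113} + \frac{132}{276} = 458 \cdot \frac{1}{113} + 132 \cdot \frac{1}{276} = \frac{458}{113} + \frac{11}{23} = \frac{11777}{2599}$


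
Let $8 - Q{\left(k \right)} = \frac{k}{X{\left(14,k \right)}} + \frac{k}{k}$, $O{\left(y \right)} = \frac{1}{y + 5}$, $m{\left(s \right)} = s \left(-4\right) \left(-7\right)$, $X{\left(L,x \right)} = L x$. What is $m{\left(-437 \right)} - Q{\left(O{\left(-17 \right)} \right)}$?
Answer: $- \frac{171401}{14} \approx -12243.0$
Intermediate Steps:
$m{\left(s \right)} = 28 s$ ($m{\left(s \right)} = - 4 s \left(-7\right) = 28 s$)
$O{\left(y \right)} = \frac{1}{5 + y}$
$Q{\left(k \right)} = \frac{97}{14}$ ($Q{\left(k \right)} = 8 - \left(\frac{k}{14 k} + \frac{k}{k}\right) = 8 - \left(k \frac{1}{14 k} + 1\right) = 8 - \left(\frac{1}{14} + 1\right) = 8 - \frac{15}{14} = \frac{97}{14}$)
$m{\left(-437 \right)} - Q{\left(O{\left(-17 \right)} \right)} = 28 \left(-437\right) - \frac{97}{14} = -12236 - \frac{97}{14} = - \frac{171401}{14}$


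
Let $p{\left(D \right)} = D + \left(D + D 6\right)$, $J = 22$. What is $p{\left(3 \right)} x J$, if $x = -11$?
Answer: $-5808$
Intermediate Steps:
$p{\left(D \right)} = 8 D$ ($p{\left(D \right)} = D + \left(D + 6 D\right) = D + 7 D = 8 D$)
$p{\left(3 \right)} x J = 8 \cdot 3 \left(-11\right) 22 = 24 \left(-11\right) 22 = \left(-264\right) 22 = -5808$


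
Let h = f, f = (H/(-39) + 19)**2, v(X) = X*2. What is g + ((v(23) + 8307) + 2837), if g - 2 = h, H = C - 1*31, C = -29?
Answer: 1962737/169 ≈ 11614.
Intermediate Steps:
H = -60 (H = -29 - 1*31 = -29 - 31 = -60)
v(X) = 2*X
f = 71289/169 (f = (-60/(-39) + 19)**2 = (-60*(-1/39) + 19)**2 = (20/13 + 19)**2 = (267/13)**2 = 71289/169 ≈ 421.83)
h = 71289/169 ≈ 421.83
g = 71627/169 (g = 2 + 71289/169 = 71627/169 ≈ 423.83)
g + ((v(23) + 8307) + 2837) = 71627/169 + ((2*23 + 8307) + 2837) = 71627/169 + ((46 + 8307) + 2837) = 71627/169 + (8353 + 2837) = 71627/169 + 11190 = 1962737/169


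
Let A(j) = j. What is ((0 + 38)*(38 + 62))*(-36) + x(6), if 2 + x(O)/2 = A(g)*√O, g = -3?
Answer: -136804 - 6*√6 ≈ -1.3682e+5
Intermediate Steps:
x(O) = -4 - 6*√O (x(O) = -4 + 2*(-3*√O) = -4 - 6*√O)
((0 + 38)*(38 + 62))*(-36) + x(6) = ((0 + 38)*(38 + 62))*(-36) + (-4 - 6*√6) = (38*100)*(-36) + (-4 - 6*√6) = 3800*(-36) + (-4 - 6*√6) = -136800 + (-4 - 6*√6) = -136804 - 6*√6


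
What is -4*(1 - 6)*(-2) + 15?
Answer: -25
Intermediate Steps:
-4*(1 - 6)*(-2) + 15 = -(-20)*(-2) + 15 = -4*10 + 15 = -40 + 15 = -25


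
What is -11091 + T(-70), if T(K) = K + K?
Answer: -11231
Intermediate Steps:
T(K) = 2*K
-11091 + T(-70) = -11091 + 2*(-70) = -11091 - 140 = -11231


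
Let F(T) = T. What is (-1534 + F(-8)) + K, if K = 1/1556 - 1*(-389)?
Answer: -1794067/1556 ≈ -1153.0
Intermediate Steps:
K = 605285/1556 (K = 1/1556 + 389 = 605285/1556 ≈ 389.00)
(-1534 + F(-8)) + K = (-1534 - 8) + 605285/1556 = -1542 + 605285/1556 = -1794067/1556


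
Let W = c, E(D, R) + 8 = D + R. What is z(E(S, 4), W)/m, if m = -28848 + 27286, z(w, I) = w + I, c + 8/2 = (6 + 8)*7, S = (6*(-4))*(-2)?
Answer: -69/781 ≈ -0.088348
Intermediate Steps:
S = 48 (S = -24*(-2) = 48)
E(D, R) = -8 + D + R (E(D, R) = -8 + (D + R) = -8 + D + R)
c = 94 (c = -4 + (6 + 8)*7 = -4 + 14*7 = -4 + 98 = 94)
W = 94
z(w, I) = I + w
m = -1562
z(E(S, 4), W)/m = (94 + (-8 + 48 + 4))/(-1562) = (94 + 44)*(-1/1562) = 138*(-1/1562) = -69/781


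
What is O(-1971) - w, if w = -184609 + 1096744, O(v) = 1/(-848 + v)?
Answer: -2571308566/2819 ≈ -9.1214e+5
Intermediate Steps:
w = 912135
O(-1971) - w = 1/(-848 - 1971) - 1*912135 = 1/(-2819) - 912135 = -1/2819 - 912135 = -2571308566/2819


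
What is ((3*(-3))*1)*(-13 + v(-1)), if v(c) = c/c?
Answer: 108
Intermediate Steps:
v(c) = 1
((3*(-3))*1)*(-13 + v(-1)) = ((3*(-3))*1)*(-13 + 1) = -9*1*(-12) = -9*(-12) = 108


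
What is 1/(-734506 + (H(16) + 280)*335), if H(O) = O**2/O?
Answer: -1/635346 ≈ -1.5739e-6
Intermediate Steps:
H(O) = O
1/(-734506 + (H(16) + 280)*335) = 1/(-734506 + (16 + 280)*335) = 1/(-734506 + 296*335) = 1/(-734506 + 99160) = 1/(-635346) = -1/635346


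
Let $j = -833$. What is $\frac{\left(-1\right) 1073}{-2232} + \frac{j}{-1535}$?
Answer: $\frac{3506311}{3426120} \approx 1.0234$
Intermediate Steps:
$\frac{\left(-1\right) 1073}{-2232} + \frac{j}{-1535} = \frac{\left(-1\right) 1073}{-2232} - \frac{833}{-1535} = \left(-1073\right) \left(- \frac{1}{2232}\right) - - \frac{833}{1535} = \frac{1073}{2232} + \frac{833}{1535} = \frac{3506311}{3426120}$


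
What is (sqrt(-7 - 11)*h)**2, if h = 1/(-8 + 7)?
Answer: -18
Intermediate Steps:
h = -1 (h = 1/(-1) = -1)
(sqrt(-7 - 11)*h)**2 = (sqrt(-7 - 11)*(-1))**2 = (sqrt(-18)*(-1))**2 = ((3*I*sqrt(2))*(-1))**2 = (-3*I*sqrt(2))**2 = -18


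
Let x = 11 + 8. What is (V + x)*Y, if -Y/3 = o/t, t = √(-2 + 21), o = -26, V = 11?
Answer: 2340*√19/19 ≈ 536.83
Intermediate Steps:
t = √19 ≈ 4.3589
x = 19
Y = 78*√19/19 (Y = -(-78)/(√19) = -(-78)*√19/19 = 78*√19/19 ≈ 17.894)
(V + x)*Y = (11 + 19)*(78*√19/19) = 30*(78*√19/19) = 2340*√19/19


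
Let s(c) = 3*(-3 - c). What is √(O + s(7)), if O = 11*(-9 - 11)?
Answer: 5*I*√10 ≈ 15.811*I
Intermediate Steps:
s(c) = -9 - 3*c
O = -220 (O = 11*(-20) = -220)
√(O + s(7)) = √(-220 + (-9 - 3*7)) = √(-220 + (-9 - 21)) = √(-220 - 30) = √(-250) = 5*I*√10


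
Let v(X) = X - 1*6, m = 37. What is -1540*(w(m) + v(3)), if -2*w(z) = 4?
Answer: 7700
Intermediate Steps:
v(X) = -6 + X (v(X) = X - 6 = -6 + X)
w(z) = -2 (w(z) = -½*4 = -2)
-1540*(w(m) + v(3)) = -1540*(-2 + (-6 + 3)) = -1540*(-2 - 3) = -1540*(-5) = 7700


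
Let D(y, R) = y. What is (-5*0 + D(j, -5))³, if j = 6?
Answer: 216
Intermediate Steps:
(-5*0 + D(j, -5))³ = (-5*0 + 6)³ = (0 + 6)³ = 6³ = 216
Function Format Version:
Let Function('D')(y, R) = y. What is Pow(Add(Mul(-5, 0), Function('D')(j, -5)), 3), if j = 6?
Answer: 216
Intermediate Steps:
Pow(Add(Mul(-5, 0), Function('D')(j, -5)), 3) = Pow(Add(Mul(-5, 0), 6), 3) = Pow(Add(0, 6), 3) = Pow(6, 3) = 216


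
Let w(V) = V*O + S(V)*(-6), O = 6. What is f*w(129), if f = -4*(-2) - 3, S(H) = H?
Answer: 0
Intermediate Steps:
f = 5 (f = 8 - 3 = 5)
w(V) = 0 (w(V) = V*6 + V*(-6) = 6*V - 6*V = 0)
f*w(129) = 5*0 = 0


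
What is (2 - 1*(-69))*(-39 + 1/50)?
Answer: -138379/50 ≈ -2767.6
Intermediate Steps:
(2 - 1*(-69))*(-39 + 1/50) = (2 + 69)*(-39 + 1/50) = 71*(-1949/50) = -138379/50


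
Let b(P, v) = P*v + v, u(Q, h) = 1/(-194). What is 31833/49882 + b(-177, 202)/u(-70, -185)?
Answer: 344040575449/49882 ≈ 6.8971e+6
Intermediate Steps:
u(Q, h) = -1/194
b(P, v) = v + P*v
31833/49882 + b(-177, 202)/u(-70, -185) = 31833/49882 + (202*(1 - 177))/(-1/194) = 31833*(1/49882) + (202*(-176))*(-194) = 31833/49882 - 35552*(-194) = 31833/49882 + 6897088 = 344040575449/49882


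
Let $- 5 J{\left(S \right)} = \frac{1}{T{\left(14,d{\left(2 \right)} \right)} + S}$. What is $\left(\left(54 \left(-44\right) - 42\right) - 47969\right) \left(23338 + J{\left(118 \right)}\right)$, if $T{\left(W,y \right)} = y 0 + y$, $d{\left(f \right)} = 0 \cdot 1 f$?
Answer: $- \frac{693799715153}{590} \approx -1.1759 \cdot 10^{9}$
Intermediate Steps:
$d{\left(f \right)} = 0$ ($d{\left(f \right)} = 0 f = 0$)
$T{\left(W,y \right)} = y$ ($T{\left(W,y \right)} = 0 + y = y$)
$J{\left(S \right)} = - \frac{1}{5 S}$ ($J{\left(S \right)} = - \frac{1}{5 \left(0 + S\right)} = - \frac{1}{5 S}$)
$\left(\left(54 \left(-44\right) - 42\right) - 47969\right) \left(23338 + J{\left(118 \right)}\right) = \left(\left(54 \left(-44\right) - 42\right) - 47969\right) \left(23338 - \frac{1}{5 \cdot 118}\right) = \left(\left(-2376 - 42\right) - 47969\right) \left(23338 - \frac{1}{590}\right) = \left(-2418 - 47969\right) \left(23338 - \frac{1}{590}\right) = \left(-50387\right) \frac{13769419}{590} = - \frac{693799715153}{590}$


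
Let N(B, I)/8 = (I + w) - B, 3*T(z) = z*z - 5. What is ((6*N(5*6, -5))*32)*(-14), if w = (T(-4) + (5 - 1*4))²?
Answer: 852992/3 ≈ 2.8433e+5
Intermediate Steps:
T(z) = -5/3 + z²/3 (T(z) = (z*z - 5)/3 = (z² - 5)/3 = (-5 + z²)/3 = -5/3 + z²/3)
w = 196/9 (w = ((-5/3 + (⅓)*(-4)²) + (5 - 1*4))² = ((-5/3 + (⅓)*16) + (5 - 4))² = ((-5/3 + 16/3) + 1)² = (11/3 + 1)² = (14/3)² = 196/9 ≈ 21.778)
N(B, I) = 1568/9 - 8*B + 8*I (N(B, I) = 8*((I + 196/9) - B) = 8*((196/9 + I) - B) = 8*(196/9 + I - B) = 1568/9 - 8*B + 8*I)
((6*N(5*6, -5))*32)*(-14) = ((6*(1568/9 - 40*6 + 8*(-5)))*32)*(-14) = ((6*(1568/9 - 8*30 - 40))*32)*(-14) = ((6*(1568/9 - 240 - 40))*32)*(-14) = ((6*(-952/9))*32)*(-14) = -1904/3*32*(-14) = -60928/3*(-14) = 852992/3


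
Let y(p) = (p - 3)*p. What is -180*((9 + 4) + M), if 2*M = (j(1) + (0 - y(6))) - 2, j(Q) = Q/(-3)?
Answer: -510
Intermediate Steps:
y(p) = p*(-3 + p) (y(p) = (-3 + p)*p = p*(-3 + p))
j(Q) = -Q/3 (j(Q) = Q*(-⅓) = -Q/3)
M = -61/6 (M = ((-⅓*1 + (0 - 6*(-3 + 6))) - 2)/2 = ((-⅓ + (0 - 6*3)) - 2)/2 = ((-⅓ + (0 - 1*18)) - 2)/2 = ((-⅓ + (0 - 18)) - 2)/2 = ((-⅓ - 18) - 2)/2 = (-55/3 - 2)/2 = (½)*(-61/3) = -61/6 ≈ -10.167)
-180*((9 + 4) + M) = -180*((9 + 4) - 61/6) = -180*(13 - 61/6) = -180*17/6 = -45*34/3 = -510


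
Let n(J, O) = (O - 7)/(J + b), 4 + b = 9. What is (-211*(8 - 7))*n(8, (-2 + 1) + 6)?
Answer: 422/13 ≈ 32.462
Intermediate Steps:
b = 5 (b = -4 + 9 = 5)
n(J, O) = (-7 + O)/(5 + J) (n(J, O) = (O - 7)/(J + 5) = (-7 + O)/(5 + J))
(-211*(8 - 7))*n(8, (-2 + 1) + 6) = (-211*(8 - 7))*((-7 + ((-2 + 1) + 6))/(5 + 8)) = (-211)*((-7 + (-1 + 6))/13) = (-211*1)*((-7 + 5)/13) = -211*(-2)/13 = -211*(-2/13) = 422/13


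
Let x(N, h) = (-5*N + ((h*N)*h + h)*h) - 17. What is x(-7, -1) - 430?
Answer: -404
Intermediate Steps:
x(N, h) = -17 - 5*N + h*(h + N*h²) (x(N, h) = (-5*N + ((N*h)*h + h)*h) - 17 = (-5*N + (N*h² + h)*h) - 17 = (-5*N + (h + N*h²)*h) - 17 = (-5*N + h*(h + N*h²)) - 17 = -17 - 5*N + h*(h + N*h²))
x(-7, -1) - 430 = (-17 + (-1)² - 5*(-7) - 7*(-1)³) - 430 = (-17 + 1 + 35 - 7*(-1)) - 430 = (-17 + 1 + 35 + 7) - 430 = 26 - 430 = -404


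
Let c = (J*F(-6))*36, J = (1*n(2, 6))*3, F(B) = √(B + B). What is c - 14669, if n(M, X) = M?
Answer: -14669 + 432*I*√3 ≈ -14669.0 + 748.25*I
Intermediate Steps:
F(B) = √2*√B (F(B) = √(2*B) = √2*√B)
J = 6 (J = (1*2)*3 = 2*3 = 6)
c = 432*I*√3 (c = (6*(√2*√(-6)))*36 = (6*(√2*(I*√6)))*36 = (6*(2*I*√3))*36 = (12*I*√3)*36 = 432*I*√3 ≈ 748.25*I)
c - 14669 = 432*I*√3 - 14669 = -14669 + 432*I*√3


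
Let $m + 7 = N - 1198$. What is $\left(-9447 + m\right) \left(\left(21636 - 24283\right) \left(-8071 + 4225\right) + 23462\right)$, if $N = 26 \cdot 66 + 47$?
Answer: $-90701791536$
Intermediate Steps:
$N = 1763$ ($N = 1716 + 47 = 1763$)
$m = 558$ ($m = -7 + \left(1763 - 1198\right) = -7 + 565 = 558$)
$\left(-9447 + m\right) \left(\left(21636 - 24283\right) \left(-8071 + 4225\right) + 23462\right) = \left(-9447 + 558\right) \left(\left(21636 - 24283\right) \left(-8071 + 4225\right) + 23462\right) = - 8889 \left(\left(-2647\right) \left(-3846\right) + 23462\right) = - 8889 \left(10180362 + 23462\right) = \left(-8889\right) 10203824 = -90701791536$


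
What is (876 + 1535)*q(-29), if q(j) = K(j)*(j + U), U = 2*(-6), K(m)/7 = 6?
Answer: -4151742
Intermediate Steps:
K(m) = 42 (K(m) = 7*6 = 42)
U = -12
q(j) = -504 + 42*j (q(j) = 42*(j - 12) = 42*(-12 + j) = -504 + 42*j)
(876 + 1535)*q(-29) = (876 + 1535)*(-504 + 42*(-29)) = 2411*(-504 - 1218) = 2411*(-1722) = -4151742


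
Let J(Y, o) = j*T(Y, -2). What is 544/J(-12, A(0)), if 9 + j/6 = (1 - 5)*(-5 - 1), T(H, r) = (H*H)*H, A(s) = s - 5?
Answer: -17/4860 ≈ -0.0034979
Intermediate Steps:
A(s) = -5 + s
T(H, r) = H³ (T(H, r) = H²*H = H³)
j = 90 (j = -54 + 6*((1 - 5)*(-5 - 1)) = -54 + 6*(-4*(-6)) = -54 + 6*24 = -54 + 144 = 90)
J(Y, o) = 90*Y³
544/J(-12, A(0)) = 544/((90*(-12)³)) = 544/((90*(-1728))) = 544/(-155520) = 544*(-1/155520) = -17/4860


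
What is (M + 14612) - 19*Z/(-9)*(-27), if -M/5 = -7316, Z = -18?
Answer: 52218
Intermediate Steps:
M = 36580 (M = -5*(-7316) = 36580)
(M + 14612) - 19*Z/(-9)*(-27) = (36580 + 14612) - (-342)/(-9)*(-27) = 51192 - (-342)*(-1)/9*(-27) = 51192 - 19*2*(-27) = 51192 - 38*(-27) = 51192 + 1026 = 52218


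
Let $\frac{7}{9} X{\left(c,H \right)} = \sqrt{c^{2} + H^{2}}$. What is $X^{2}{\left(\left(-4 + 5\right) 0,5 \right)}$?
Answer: $\frac{2025}{49} \approx 41.327$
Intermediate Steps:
$X{\left(c,H \right)} = \frac{9 \sqrt{H^{2} + c^{2}}}{7}$ ($X{\left(c,H \right)} = \frac{9 \sqrt{c^{2} + H^{2}}}{7} = \frac{9 \sqrt{H^{2} + c^{2}}}{7}$)
$X^{2}{\left(\left(-4 + 5\right) 0,5 \right)} = \left(\frac{9 \sqrt{5^{2} + \left(\left(-4 + 5\right) 0\right)^{2}}}{7}\right)^{2} = \left(\frac{9 \sqrt{25 + \left(1 \cdot 0\right)^{2}}}{7}\right)^{2} = \left(\frac{9 \sqrt{25 + 0^{2}}}{7}\right)^{2} = \left(\frac{9 \sqrt{25 + 0}}{7}\right)^{2} = \left(\frac{9 \sqrt{25}}{7}\right)^{2} = \left(\frac{9}{7} \cdot 5\right)^{2} = \left(\frac{45}{7}\right)^{2} = \frac{2025}{49}$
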